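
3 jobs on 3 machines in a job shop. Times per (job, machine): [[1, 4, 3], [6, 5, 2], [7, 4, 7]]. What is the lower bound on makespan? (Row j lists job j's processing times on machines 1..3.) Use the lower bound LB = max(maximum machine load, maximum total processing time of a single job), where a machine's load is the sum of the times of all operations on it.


Machine loads:
  Machine 1: 1 + 6 + 7 = 14
  Machine 2: 4 + 5 + 4 = 13
  Machine 3: 3 + 2 + 7 = 12
Max machine load = 14
Job totals:
  Job 1: 8
  Job 2: 13
  Job 3: 18
Max job total = 18
Lower bound = max(14, 18) = 18

18


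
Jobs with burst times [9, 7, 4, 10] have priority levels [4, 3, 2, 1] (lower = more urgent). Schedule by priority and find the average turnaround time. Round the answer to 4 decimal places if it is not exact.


Sort by priority (ascending = highest first):
Order: [(1, 10), (2, 4), (3, 7), (4, 9)]
Completion times:
  Priority 1, burst=10, C=10
  Priority 2, burst=4, C=14
  Priority 3, burst=7, C=21
  Priority 4, burst=9, C=30
Average turnaround = 75/4 = 18.75

18.75


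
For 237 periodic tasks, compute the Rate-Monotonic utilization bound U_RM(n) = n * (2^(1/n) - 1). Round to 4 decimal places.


Compute 2^(1/237) = 1.0029289527
Subtract 1: 1.0029289527 - 1 = 0.0029289527
Multiply by n: 237 * 0.0029289527 = 0.6941617899
Round to 4 dp: 0.6942

0.6942


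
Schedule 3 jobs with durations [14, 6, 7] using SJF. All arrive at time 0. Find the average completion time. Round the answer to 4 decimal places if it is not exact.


SJF order (ascending): [6, 7, 14]
Completion times:
  Job 1: burst=6, C=6
  Job 2: burst=7, C=13
  Job 3: burst=14, C=27
Average completion = 46/3 = 15.3333

15.3333


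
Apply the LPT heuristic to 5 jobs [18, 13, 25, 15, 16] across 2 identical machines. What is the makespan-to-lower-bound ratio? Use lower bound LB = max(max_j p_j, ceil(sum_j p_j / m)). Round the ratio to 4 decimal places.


LPT order: [25, 18, 16, 15, 13]
Machine loads after assignment: [40, 47]
LPT makespan = 47
Lower bound = max(max_job, ceil(total/2)) = max(25, 44) = 44
Ratio = 47 / 44 = 1.0682

1.0682


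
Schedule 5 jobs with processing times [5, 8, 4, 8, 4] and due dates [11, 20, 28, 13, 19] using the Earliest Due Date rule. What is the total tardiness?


Sort by due date (EDD order): [(5, 11), (8, 13), (4, 19), (8, 20), (4, 28)]
Compute completion times and tardiness:
  Job 1: p=5, d=11, C=5, tardiness=max(0,5-11)=0
  Job 2: p=8, d=13, C=13, tardiness=max(0,13-13)=0
  Job 3: p=4, d=19, C=17, tardiness=max(0,17-19)=0
  Job 4: p=8, d=20, C=25, tardiness=max(0,25-20)=5
  Job 5: p=4, d=28, C=29, tardiness=max(0,29-28)=1
Total tardiness = 6

6


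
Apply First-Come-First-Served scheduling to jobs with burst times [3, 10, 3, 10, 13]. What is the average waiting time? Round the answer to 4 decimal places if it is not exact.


FCFS order (as given): [3, 10, 3, 10, 13]
Waiting times:
  Job 1: wait = 0
  Job 2: wait = 3
  Job 3: wait = 13
  Job 4: wait = 16
  Job 5: wait = 26
Sum of waiting times = 58
Average waiting time = 58/5 = 11.6

11.6


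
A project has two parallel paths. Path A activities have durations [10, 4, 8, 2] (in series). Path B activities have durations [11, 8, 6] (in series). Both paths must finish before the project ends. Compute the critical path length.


Path A total = 10 + 4 + 8 + 2 = 24
Path B total = 11 + 8 + 6 = 25
Critical path = longest path = max(24, 25) = 25

25


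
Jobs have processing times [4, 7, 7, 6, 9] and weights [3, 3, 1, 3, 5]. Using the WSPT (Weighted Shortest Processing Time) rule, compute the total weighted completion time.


Compute p/w ratios and sort ascending (WSPT): [(4, 3), (9, 5), (6, 3), (7, 3), (7, 1)]
Compute weighted completion times:
  Job (p=4,w=3): C=4, w*C=3*4=12
  Job (p=9,w=5): C=13, w*C=5*13=65
  Job (p=6,w=3): C=19, w*C=3*19=57
  Job (p=7,w=3): C=26, w*C=3*26=78
  Job (p=7,w=1): C=33, w*C=1*33=33
Total weighted completion time = 245

245


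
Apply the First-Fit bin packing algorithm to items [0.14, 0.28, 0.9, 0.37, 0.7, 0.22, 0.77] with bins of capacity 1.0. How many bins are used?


Place items sequentially using First-Fit:
  Item 0.14 -> new Bin 1
  Item 0.28 -> Bin 1 (now 0.42)
  Item 0.9 -> new Bin 2
  Item 0.37 -> Bin 1 (now 0.79)
  Item 0.7 -> new Bin 3
  Item 0.22 -> Bin 3 (now 0.92)
  Item 0.77 -> new Bin 4
Total bins used = 4

4


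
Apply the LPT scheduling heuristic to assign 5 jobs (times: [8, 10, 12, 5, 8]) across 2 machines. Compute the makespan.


Sort jobs in decreasing order (LPT): [12, 10, 8, 8, 5]
Assign each job to the least loaded machine:
  Machine 1: jobs [12, 8], load = 20
  Machine 2: jobs [10, 8, 5], load = 23
Makespan = max load = 23

23


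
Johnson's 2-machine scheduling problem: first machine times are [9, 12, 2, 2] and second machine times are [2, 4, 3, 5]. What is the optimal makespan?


Apply Johnson's rule:
  Group 1 (a <= b): [(3, 2, 3), (4, 2, 5)]
  Group 2 (a > b): [(2, 12, 4), (1, 9, 2)]
Optimal job order: [3, 4, 2, 1]
Schedule:
  Job 3: M1 done at 2, M2 done at 5
  Job 4: M1 done at 4, M2 done at 10
  Job 2: M1 done at 16, M2 done at 20
  Job 1: M1 done at 25, M2 done at 27
Makespan = 27

27


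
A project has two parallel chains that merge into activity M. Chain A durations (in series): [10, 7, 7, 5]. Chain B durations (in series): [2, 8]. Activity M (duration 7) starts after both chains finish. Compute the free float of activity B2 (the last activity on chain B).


ES(B2) = sum of predecessors on chain B = 2
EF(B2) = ES + duration = 2 + 8 = 10
Successor of B2 is M. ES(M) = max(sum(A), sum(B)) = max(29, 10) = 29
Free float = ES(successor) - EF(current) = 29 - 10 = 19

19


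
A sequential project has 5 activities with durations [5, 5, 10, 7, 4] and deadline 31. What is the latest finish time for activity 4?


LF(activity 4) = deadline - sum of successor durations
Successors: activities 5 through 5 with durations [4]
Sum of successor durations = 4
LF = 31 - 4 = 27

27


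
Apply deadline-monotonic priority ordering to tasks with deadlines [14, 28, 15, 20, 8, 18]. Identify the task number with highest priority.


Sort tasks by relative deadline (ascending):
  Task 5: deadline = 8
  Task 1: deadline = 14
  Task 3: deadline = 15
  Task 6: deadline = 18
  Task 4: deadline = 20
  Task 2: deadline = 28
Priority order (highest first): [5, 1, 3, 6, 4, 2]
Highest priority task = 5

5


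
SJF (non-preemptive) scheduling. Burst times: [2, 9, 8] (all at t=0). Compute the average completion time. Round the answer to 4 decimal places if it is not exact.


SJF order (ascending): [2, 8, 9]
Completion times:
  Job 1: burst=2, C=2
  Job 2: burst=8, C=10
  Job 3: burst=9, C=19
Average completion = 31/3 = 10.3333

10.3333


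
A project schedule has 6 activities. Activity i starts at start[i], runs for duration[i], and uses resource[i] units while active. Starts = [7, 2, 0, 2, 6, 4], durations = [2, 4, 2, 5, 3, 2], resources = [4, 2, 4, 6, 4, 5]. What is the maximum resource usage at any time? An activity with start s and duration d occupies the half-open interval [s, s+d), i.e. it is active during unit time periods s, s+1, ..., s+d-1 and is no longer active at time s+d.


Each activity i is active on [start_i, start_i + duration_i).
Compute total resource usage per time slot:
  t=0: active resources = [4], total = 4
  t=1: active resources = [4], total = 4
  t=2: active resources = [2, 6], total = 8
  t=3: active resources = [2, 6], total = 8
  t=4: active resources = [2, 6, 5], total = 13
  t=5: active resources = [2, 6, 5], total = 13
  t=6: active resources = [6, 4], total = 10
  t=7: active resources = [4, 4], total = 8
  t=8: active resources = [4, 4], total = 8
Peak resource demand = 13

13


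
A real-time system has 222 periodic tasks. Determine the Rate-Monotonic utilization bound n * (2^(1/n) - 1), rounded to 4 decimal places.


Compute 2^(1/222) = 1.0031271640
Subtract 1: 1.0031271640 - 1 = 0.0031271640
Multiply by n: 222 * 0.0031271640 = 0.6942304080
Round to 4 dp: 0.6942

0.6942


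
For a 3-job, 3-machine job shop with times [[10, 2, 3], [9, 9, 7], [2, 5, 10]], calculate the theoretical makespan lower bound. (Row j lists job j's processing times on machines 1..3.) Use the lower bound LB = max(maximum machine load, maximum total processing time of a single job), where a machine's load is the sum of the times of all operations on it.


Machine loads:
  Machine 1: 10 + 9 + 2 = 21
  Machine 2: 2 + 9 + 5 = 16
  Machine 3: 3 + 7 + 10 = 20
Max machine load = 21
Job totals:
  Job 1: 15
  Job 2: 25
  Job 3: 17
Max job total = 25
Lower bound = max(21, 25) = 25

25


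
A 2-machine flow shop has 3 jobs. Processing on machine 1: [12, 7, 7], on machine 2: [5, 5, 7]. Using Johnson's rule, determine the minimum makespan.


Apply Johnson's rule:
  Group 1 (a <= b): [(3, 7, 7)]
  Group 2 (a > b): [(1, 12, 5), (2, 7, 5)]
Optimal job order: [3, 1, 2]
Schedule:
  Job 3: M1 done at 7, M2 done at 14
  Job 1: M1 done at 19, M2 done at 24
  Job 2: M1 done at 26, M2 done at 31
Makespan = 31

31


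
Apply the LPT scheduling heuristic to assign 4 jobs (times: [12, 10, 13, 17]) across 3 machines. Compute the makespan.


Sort jobs in decreasing order (LPT): [17, 13, 12, 10]
Assign each job to the least loaded machine:
  Machine 1: jobs [17], load = 17
  Machine 2: jobs [13], load = 13
  Machine 3: jobs [12, 10], load = 22
Makespan = max load = 22

22


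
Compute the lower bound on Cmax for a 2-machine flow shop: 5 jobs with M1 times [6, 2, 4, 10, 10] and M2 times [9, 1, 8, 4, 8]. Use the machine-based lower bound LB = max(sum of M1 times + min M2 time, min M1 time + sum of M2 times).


LB1 = sum(M1 times) + min(M2 times) = 32 + 1 = 33
LB2 = min(M1 times) + sum(M2 times) = 2 + 30 = 32
Lower bound = max(LB1, LB2) = max(33, 32) = 33

33


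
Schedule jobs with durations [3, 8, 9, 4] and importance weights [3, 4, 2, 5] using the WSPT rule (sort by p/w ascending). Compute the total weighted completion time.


Compute p/w ratios and sort ascending (WSPT): [(4, 5), (3, 3), (8, 4), (9, 2)]
Compute weighted completion times:
  Job (p=4,w=5): C=4, w*C=5*4=20
  Job (p=3,w=3): C=7, w*C=3*7=21
  Job (p=8,w=4): C=15, w*C=4*15=60
  Job (p=9,w=2): C=24, w*C=2*24=48
Total weighted completion time = 149

149


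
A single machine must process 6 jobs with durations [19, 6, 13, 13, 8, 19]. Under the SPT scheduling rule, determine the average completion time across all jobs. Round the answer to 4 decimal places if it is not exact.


Sort jobs by processing time (SPT order): [6, 8, 13, 13, 19, 19]
Compute completion times sequentially:
  Job 1: processing = 6, completes at 6
  Job 2: processing = 8, completes at 14
  Job 3: processing = 13, completes at 27
  Job 4: processing = 13, completes at 40
  Job 5: processing = 19, completes at 59
  Job 6: processing = 19, completes at 78
Sum of completion times = 224
Average completion time = 224/6 = 37.3333

37.3333


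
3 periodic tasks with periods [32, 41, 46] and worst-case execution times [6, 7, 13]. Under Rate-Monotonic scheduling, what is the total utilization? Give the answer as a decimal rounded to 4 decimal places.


Compute individual utilizations (exact fractions):
  Task 1: C/T = 6/32 = 3/16 (approx. 0.1875)
  Task 2: C/T = 7/41 (approx. 0.1707)
  Task 3: C/T = 13/46 (approx. 0.2826)
Total utilization U = 3/16 + 7/41 + 13/46 = 9669/15088
Rounded to 4 decimal places: U = 0.6408
RM (Liu & Layland) bound for 3 tasks = 0.779763; compare with U = 9669/15088 (approx. 0.640840)
U <= bound, so schedulable by RM sufficient condition.

0.6408


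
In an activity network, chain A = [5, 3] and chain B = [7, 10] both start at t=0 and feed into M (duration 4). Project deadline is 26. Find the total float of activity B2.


Forward pass: ES(B2) = sum of predecessors on chain B = 7
EF = ES + duration = 7 + 10 = 17
Backward pass: LF(M) = deadline = 26; LS(M) = 26 - 4 = 22
LF(B2) = LS(M) - sum(successors on chain B) = 22 - 0 = 22
LS = LF - duration = 22 - 10 = 12
Total float = LS - ES = 12 - 7 = 5

5


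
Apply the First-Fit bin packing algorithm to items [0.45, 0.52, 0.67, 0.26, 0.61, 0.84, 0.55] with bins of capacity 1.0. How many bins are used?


Place items sequentially using First-Fit:
  Item 0.45 -> new Bin 1
  Item 0.52 -> Bin 1 (now 0.97)
  Item 0.67 -> new Bin 2
  Item 0.26 -> Bin 2 (now 0.93)
  Item 0.61 -> new Bin 3
  Item 0.84 -> new Bin 4
  Item 0.55 -> new Bin 5
Total bins used = 5

5


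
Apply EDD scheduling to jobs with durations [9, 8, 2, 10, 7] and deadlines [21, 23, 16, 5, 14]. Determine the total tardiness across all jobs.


Sort by due date (EDD order): [(10, 5), (7, 14), (2, 16), (9, 21), (8, 23)]
Compute completion times and tardiness:
  Job 1: p=10, d=5, C=10, tardiness=max(0,10-5)=5
  Job 2: p=7, d=14, C=17, tardiness=max(0,17-14)=3
  Job 3: p=2, d=16, C=19, tardiness=max(0,19-16)=3
  Job 4: p=9, d=21, C=28, tardiness=max(0,28-21)=7
  Job 5: p=8, d=23, C=36, tardiness=max(0,36-23)=13
Total tardiness = 31

31


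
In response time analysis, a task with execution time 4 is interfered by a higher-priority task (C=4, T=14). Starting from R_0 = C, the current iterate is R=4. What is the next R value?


R_next = C + ceil(R_prev / T_hp) * C_hp
ceil(4 / 14) = ceil(0.2857) = 1
Interference = 1 * 4 = 4
R_next = 4 + 4 = 8

8


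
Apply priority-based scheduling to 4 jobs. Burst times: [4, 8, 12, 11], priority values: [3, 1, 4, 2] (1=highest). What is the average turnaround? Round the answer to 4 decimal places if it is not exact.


Sort by priority (ascending = highest first):
Order: [(1, 8), (2, 11), (3, 4), (4, 12)]
Completion times:
  Priority 1, burst=8, C=8
  Priority 2, burst=11, C=19
  Priority 3, burst=4, C=23
  Priority 4, burst=12, C=35
Average turnaround = 85/4 = 21.25

21.25


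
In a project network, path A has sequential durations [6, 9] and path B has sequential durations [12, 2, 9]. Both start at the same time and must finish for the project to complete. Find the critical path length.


Path A total = 6 + 9 = 15
Path B total = 12 + 2 + 9 = 23
Critical path = longest path = max(15, 23) = 23

23


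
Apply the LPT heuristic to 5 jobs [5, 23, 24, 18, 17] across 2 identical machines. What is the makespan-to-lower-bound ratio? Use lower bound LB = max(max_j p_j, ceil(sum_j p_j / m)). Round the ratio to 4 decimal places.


LPT order: [24, 23, 18, 17, 5]
Machine loads after assignment: [46, 41]
LPT makespan = 46
Lower bound = max(max_job, ceil(total/2)) = max(24, 44) = 44
Ratio = 46 / 44 = 1.0455

1.0455


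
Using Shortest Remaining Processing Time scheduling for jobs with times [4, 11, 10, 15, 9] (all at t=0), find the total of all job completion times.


Since all jobs arrive at t=0, SRPT equals SPT ordering.
SPT order: [4, 9, 10, 11, 15]
Completion times:
  Job 1: p=4, C=4
  Job 2: p=9, C=13
  Job 3: p=10, C=23
  Job 4: p=11, C=34
  Job 5: p=15, C=49
Total completion time = 4 + 13 + 23 + 34 + 49 = 123

123


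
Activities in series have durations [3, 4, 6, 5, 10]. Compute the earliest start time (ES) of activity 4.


Activity 4 starts after activities 1 through 3 complete.
Predecessor durations: [3, 4, 6]
ES = 3 + 4 + 6 = 13

13


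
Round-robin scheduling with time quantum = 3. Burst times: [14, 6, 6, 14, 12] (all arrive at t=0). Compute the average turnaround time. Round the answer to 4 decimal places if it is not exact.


Time quantum = 3
Execution trace:
  J1 runs 3 units, time = 3
  J2 runs 3 units, time = 6
  J3 runs 3 units, time = 9
  J4 runs 3 units, time = 12
  J5 runs 3 units, time = 15
  J1 runs 3 units, time = 18
  J2 runs 3 units, time = 21
  J3 runs 3 units, time = 24
  J4 runs 3 units, time = 27
  J5 runs 3 units, time = 30
  J1 runs 3 units, time = 33
  J4 runs 3 units, time = 36
  J5 runs 3 units, time = 39
  J1 runs 3 units, time = 42
  J4 runs 3 units, time = 45
  J5 runs 3 units, time = 48
  J1 runs 2 units, time = 50
  J4 runs 2 units, time = 52
Finish times: [50, 21, 24, 52, 48]
Average turnaround = 195/5 = 39.0

39.0


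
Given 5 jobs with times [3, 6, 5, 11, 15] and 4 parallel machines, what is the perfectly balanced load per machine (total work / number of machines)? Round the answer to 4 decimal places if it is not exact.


Total processing time = 3 + 6 + 5 + 11 + 15 = 40
Number of machines = 4
Ideal balanced load = 40 / 4 = 10.0

10.0


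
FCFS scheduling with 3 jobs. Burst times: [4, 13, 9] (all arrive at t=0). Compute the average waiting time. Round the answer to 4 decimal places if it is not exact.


FCFS order (as given): [4, 13, 9]
Waiting times:
  Job 1: wait = 0
  Job 2: wait = 4
  Job 3: wait = 17
Sum of waiting times = 21
Average waiting time = 21/3 = 7.0

7.0


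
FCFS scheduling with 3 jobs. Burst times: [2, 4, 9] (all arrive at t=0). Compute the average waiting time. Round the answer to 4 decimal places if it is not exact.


FCFS order (as given): [2, 4, 9]
Waiting times:
  Job 1: wait = 0
  Job 2: wait = 2
  Job 3: wait = 6
Sum of waiting times = 8
Average waiting time = 8/3 = 2.6667

2.6667


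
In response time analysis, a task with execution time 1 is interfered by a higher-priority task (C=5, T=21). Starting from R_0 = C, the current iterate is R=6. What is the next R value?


R_next = C + ceil(R_prev / T_hp) * C_hp
ceil(6 / 21) = ceil(0.2857) = 1
Interference = 1 * 5 = 5
R_next = 1 + 5 = 6
R_next = R_prev, so the iteration has converged (response time = 6).

6


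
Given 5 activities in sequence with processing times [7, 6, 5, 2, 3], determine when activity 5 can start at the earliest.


Activity 5 starts after activities 1 through 4 complete.
Predecessor durations: [7, 6, 5, 2]
ES = 7 + 6 + 5 + 2 = 20

20


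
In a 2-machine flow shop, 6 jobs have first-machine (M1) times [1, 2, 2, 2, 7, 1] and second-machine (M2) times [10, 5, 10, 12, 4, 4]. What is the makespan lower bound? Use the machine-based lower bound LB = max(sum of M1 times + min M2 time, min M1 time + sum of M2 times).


LB1 = sum(M1 times) + min(M2 times) = 15 + 4 = 19
LB2 = min(M1 times) + sum(M2 times) = 1 + 45 = 46
Lower bound = max(LB1, LB2) = max(19, 46) = 46

46


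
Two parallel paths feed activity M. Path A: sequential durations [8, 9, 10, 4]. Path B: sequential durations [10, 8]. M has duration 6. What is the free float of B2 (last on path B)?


ES(B2) = sum of predecessors on chain B = 10
EF(B2) = ES + duration = 10 + 8 = 18
Successor of B2 is M. ES(M) = max(sum(A), sum(B)) = max(31, 18) = 31
Free float = ES(successor) - EF(current) = 31 - 18 = 13

13


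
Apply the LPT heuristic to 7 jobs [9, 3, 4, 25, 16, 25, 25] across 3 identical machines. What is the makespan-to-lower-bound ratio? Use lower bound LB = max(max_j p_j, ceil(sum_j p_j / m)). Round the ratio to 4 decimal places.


LPT order: [25, 25, 25, 16, 9, 4, 3]
Machine loads after assignment: [41, 34, 32]
LPT makespan = 41
Lower bound = max(max_job, ceil(total/3)) = max(25, 36) = 36
Ratio = 41 / 36 = 1.1389

1.1389


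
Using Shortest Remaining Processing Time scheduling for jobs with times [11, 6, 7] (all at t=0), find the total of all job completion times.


Since all jobs arrive at t=0, SRPT equals SPT ordering.
SPT order: [6, 7, 11]
Completion times:
  Job 1: p=6, C=6
  Job 2: p=7, C=13
  Job 3: p=11, C=24
Total completion time = 6 + 13 + 24 = 43

43


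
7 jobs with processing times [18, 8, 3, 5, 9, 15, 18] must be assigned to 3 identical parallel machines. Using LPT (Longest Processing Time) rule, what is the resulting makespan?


Sort jobs in decreasing order (LPT): [18, 18, 15, 9, 8, 5, 3]
Assign each job to the least loaded machine:
  Machine 1: jobs [18, 8], load = 26
  Machine 2: jobs [18, 5, 3], load = 26
  Machine 3: jobs [15, 9], load = 24
Makespan = max load = 26

26


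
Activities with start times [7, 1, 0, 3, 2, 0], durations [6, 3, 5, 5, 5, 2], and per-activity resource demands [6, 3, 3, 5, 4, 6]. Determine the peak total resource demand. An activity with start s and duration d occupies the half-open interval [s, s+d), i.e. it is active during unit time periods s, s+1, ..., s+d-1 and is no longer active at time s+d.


Each activity i is active on [start_i, start_i + duration_i).
Compute total resource usage per time slot:
  t=0: active resources = [3, 6], total = 9
  t=1: active resources = [3, 3, 6], total = 12
  t=2: active resources = [3, 3, 4], total = 10
  t=3: active resources = [3, 3, 5, 4], total = 15
  t=4: active resources = [3, 5, 4], total = 12
  t=5: active resources = [5, 4], total = 9
  t=6: active resources = [5, 4], total = 9
  t=7: active resources = [6, 5], total = 11
  t=8: active resources = [6], total = 6
  t=9: active resources = [6], total = 6
  t=10: active resources = [6], total = 6
  t=11: active resources = [6], total = 6
  t=12: active resources = [6], total = 6
Peak resource demand = 15

15


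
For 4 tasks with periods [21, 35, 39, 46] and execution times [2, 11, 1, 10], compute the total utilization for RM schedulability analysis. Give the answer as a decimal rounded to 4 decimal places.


Compute individual utilizations (exact fractions):
  Task 1: C/T = 2/21 (approx. 0.0952)
  Task 2: C/T = 11/35 (approx. 0.3143)
  Task 3: C/T = 1/39 (approx. 0.0256)
  Task 4: C/T = 10/46 = 5/23 (approx. 0.2174)
Total utilization U = 2/21 + 11/35 + 1/39 + 5/23 = 6829/10465
Rounded to 4 decimal places: U = 0.6526
RM (Liu & Layland) bound for 4 tasks = 0.756828; compare with U = 6829/10465 (approx. 0.652556)
U <= bound, so schedulable by RM sufficient condition.

0.6526


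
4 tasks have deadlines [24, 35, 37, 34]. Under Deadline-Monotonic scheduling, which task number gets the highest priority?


Sort tasks by relative deadline (ascending):
  Task 1: deadline = 24
  Task 4: deadline = 34
  Task 2: deadline = 35
  Task 3: deadline = 37
Priority order (highest first): [1, 4, 2, 3]
Highest priority task = 1

1


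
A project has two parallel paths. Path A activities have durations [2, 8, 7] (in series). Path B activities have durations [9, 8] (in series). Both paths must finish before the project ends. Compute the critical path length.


Path A total = 2 + 8 + 7 = 17
Path B total = 9 + 8 = 17
Critical path = longest path = max(17, 17) = 17

17


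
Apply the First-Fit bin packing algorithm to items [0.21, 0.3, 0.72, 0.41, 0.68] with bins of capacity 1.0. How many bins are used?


Place items sequentially using First-Fit:
  Item 0.21 -> new Bin 1
  Item 0.3 -> Bin 1 (now 0.51)
  Item 0.72 -> new Bin 2
  Item 0.41 -> Bin 1 (now 0.92)
  Item 0.68 -> new Bin 3
Total bins used = 3

3


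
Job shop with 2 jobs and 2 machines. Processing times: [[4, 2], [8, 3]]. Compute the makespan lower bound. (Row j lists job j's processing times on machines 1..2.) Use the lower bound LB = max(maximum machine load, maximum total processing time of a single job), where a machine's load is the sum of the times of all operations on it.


Machine loads:
  Machine 1: 4 + 8 = 12
  Machine 2: 2 + 3 = 5
Max machine load = 12
Job totals:
  Job 1: 6
  Job 2: 11
Max job total = 11
Lower bound = max(12, 11) = 12

12


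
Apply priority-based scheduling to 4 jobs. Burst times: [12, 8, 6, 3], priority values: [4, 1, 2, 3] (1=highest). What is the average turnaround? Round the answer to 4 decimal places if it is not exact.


Sort by priority (ascending = highest first):
Order: [(1, 8), (2, 6), (3, 3), (4, 12)]
Completion times:
  Priority 1, burst=8, C=8
  Priority 2, burst=6, C=14
  Priority 3, burst=3, C=17
  Priority 4, burst=12, C=29
Average turnaround = 68/4 = 17.0

17.0


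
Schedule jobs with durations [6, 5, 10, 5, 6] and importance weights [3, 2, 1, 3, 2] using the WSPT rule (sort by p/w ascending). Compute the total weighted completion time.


Compute p/w ratios and sort ascending (WSPT): [(5, 3), (6, 3), (5, 2), (6, 2), (10, 1)]
Compute weighted completion times:
  Job (p=5,w=3): C=5, w*C=3*5=15
  Job (p=6,w=3): C=11, w*C=3*11=33
  Job (p=5,w=2): C=16, w*C=2*16=32
  Job (p=6,w=2): C=22, w*C=2*22=44
  Job (p=10,w=1): C=32, w*C=1*32=32
Total weighted completion time = 156

156


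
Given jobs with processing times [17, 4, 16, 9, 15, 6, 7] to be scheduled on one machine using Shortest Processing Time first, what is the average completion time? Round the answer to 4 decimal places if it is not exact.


Sort jobs by processing time (SPT order): [4, 6, 7, 9, 15, 16, 17]
Compute completion times sequentially:
  Job 1: processing = 4, completes at 4
  Job 2: processing = 6, completes at 10
  Job 3: processing = 7, completes at 17
  Job 4: processing = 9, completes at 26
  Job 5: processing = 15, completes at 41
  Job 6: processing = 16, completes at 57
  Job 7: processing = 17, completes at 74
Sum of completion times = 229
Average completion time = 229/7 = 32.7143

32.7143


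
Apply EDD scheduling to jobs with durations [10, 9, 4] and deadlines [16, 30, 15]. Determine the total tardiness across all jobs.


Sort by due date (EDD order): [(4, 15), (10, 16), (9, 30)]
Compute completion times and tardiness:
  Job 1: p=4, d=15, C=4, tardiness=max(0,4-15)=0
  Job 2: p=10, d=16, C=14, tardiness=max(0,14-16)=0
  Job 3: p=9, d=30, C=23, tardiness=max(0,23-30)=0
Total tardiness = 0

0


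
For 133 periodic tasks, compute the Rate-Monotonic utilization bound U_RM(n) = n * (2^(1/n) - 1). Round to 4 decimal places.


Compute 2^(1/133) = 1.0052252371
Subtract 1: 1.0052252371 - 1 = 0.0052252371
Multiply by n: 133 * 0.0052252371 = 0.6949565343
Round to 4 dp: 0.6950

0.6950


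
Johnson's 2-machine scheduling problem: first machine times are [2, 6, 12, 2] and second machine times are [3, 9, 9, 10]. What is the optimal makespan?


Apply Johnson's rule:
  Group 1 (a <= b): [(1, 2, 3), (4, 2, 10), (2, 6, 9)]
  Group 2 (a > b): [(3, 12, 9)]
Optimal job order: [1, 4, 2, 3]
Schedule:
  Job 1: M1 done at 2, M2 done at 5
  Job 4: M1 done at 4, M2 done at 15
  Job 2: M1 done at 10, M2 done at 24
  Job 3: M1 done at 22, M2 done at 33
Makespan = 33

33


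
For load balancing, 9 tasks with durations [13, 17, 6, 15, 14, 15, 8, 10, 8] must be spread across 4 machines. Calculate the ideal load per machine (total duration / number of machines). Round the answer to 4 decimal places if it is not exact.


Total processing time = 13 + 17 + 6 + 15 + 14 + 15 + 8 + 10 + 8 = 106
Number of machines = 4
Ideal balanced load = 106 / 4 = 26.5

26.5


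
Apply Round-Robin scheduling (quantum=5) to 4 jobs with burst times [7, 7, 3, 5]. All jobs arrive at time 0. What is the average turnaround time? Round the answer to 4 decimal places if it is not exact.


Time quantum = 5
Execution trace:
  J1 runs 5 units, time = 5
  J2 runs 5 units, time = 10
  J3 runs 3 units, time = 13
  J4 runs 5 units, time = 18
  J1 runs 2 units, time = 20
  J2 runs 2 units, time = 22
Finish times: [20, 22, 13, 18]
Average turnaround = 73/4 = 18.25

18.25


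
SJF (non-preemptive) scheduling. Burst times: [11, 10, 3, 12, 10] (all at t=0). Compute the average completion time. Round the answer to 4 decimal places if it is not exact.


SJF order (ascending): [3, 10, 10, 11, 12]
Completion times:
  Job 1: burst=3, C=3
  Job 2: burst=10, C=13
  Job 3: burst=10, C=23
  Job 4: burst=11, C=34
  Job 5: burst=12, C=46
Average completion = 119/5 = 23.8

23.8


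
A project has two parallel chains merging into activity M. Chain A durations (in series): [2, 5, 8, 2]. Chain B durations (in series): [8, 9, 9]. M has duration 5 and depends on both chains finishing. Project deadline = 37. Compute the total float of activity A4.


Forward pass: ES(A4) = sum of predecessors on chain A = 15
EF = ES + duration = 15 + 2 = 17
Backward pass: LF(M) = deadline = 37; LS(M) = 37 - 5 = 32
LF(A4) = LS(M) - sum(successors on chain A) = 32 - 0 = 32
LS = LF - duration = 32 - 2 = 30
Total float = LS - ES = 30 - 15 = 15

15


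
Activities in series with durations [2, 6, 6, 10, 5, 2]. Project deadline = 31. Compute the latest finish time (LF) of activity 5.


LF(activity 5) = deadline - sum of successor durations
Successors: activities 6 through 6 with durations [2]
Sum of successor durations = 2
LF = 31 - 2 = 29

29


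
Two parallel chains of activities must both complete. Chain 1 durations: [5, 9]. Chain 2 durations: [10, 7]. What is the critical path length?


Path A total = 5 + 9 = 14
Path B total = 10 + 7 = 17
Critical path = longest path = max(14, 17) = 17

17


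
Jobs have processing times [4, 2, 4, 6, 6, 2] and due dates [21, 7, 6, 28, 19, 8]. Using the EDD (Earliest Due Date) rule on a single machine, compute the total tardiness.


Sort by due date (EDD order): [(4, 6), (2, 7), (2, 8), (6, 19), (4, 21), (6, 28)]
Compute completion times and tardiness:
  Job 1: p=4, d=6, C=4, tardiness=max(0,4-6)=0
  Job 2: p=2, d=7, C=6, tardiness=max(0,6-7)=0
  Job 3: p=2, d=8, C=8, tardiness=max(0,8-8)=0
  Job 4: p=6, d=19, C=14, tardiness=max(0,14-19)=0
  Job 5: p=4, d=21, C=18, tardiness=max(0,18-21)=0
  Job 6: p=6, d=28, C=24, tardiness=max(0,24-28)=0
Total tardiness = 0

0


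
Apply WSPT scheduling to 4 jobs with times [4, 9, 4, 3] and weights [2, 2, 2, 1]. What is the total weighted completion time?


Compute p/w ratios and sort ascending (WSPT): [(4, 2), (4, 2), (3, 1), (9, 2)]
Compute weighted completion times:
  Job (p=4,w=2): C=4, w*C=2*4=8
  Job (p=4,w=2): C=8, w*C=2*8=16
  Job (p=3,w=1): C=11, w*C=1*11=11
  Job (p=9,w=2): C=20, w*C=2*20=40
Total weighted completion time = 75

75


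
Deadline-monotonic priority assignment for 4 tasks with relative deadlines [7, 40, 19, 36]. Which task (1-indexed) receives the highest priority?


Sort tasks by relative deadline (ascending):
  Task 1: deadline = 7
  Task 3: deadline = 19
  Task 4: deadline = 36
  Task 2: deadline = 40
Priority order (highest first): [1, 3, 4, 2]
Highest priority task = 1

1


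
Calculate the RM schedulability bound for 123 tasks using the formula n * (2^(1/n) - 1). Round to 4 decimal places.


Compute 2^(1/123) = 1.0056512513
Subtract 1: 1.0056512513 - 1 = 0.0056512513
Multiply by n: 123 * 0.0056512513 = 0.6951039099
Round to 4 dp: 0.6951

0.6951


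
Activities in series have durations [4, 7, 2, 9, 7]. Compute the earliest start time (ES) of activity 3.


Activity 3 starts after activities 1 through 2 complete.
Predecessor durations: [4, 7]
ES = 4 + 7 = 11

11


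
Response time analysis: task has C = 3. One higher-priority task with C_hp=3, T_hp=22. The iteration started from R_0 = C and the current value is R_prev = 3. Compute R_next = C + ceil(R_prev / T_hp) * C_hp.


R_next = C + ceil(R_prev / T_hp) * C_hp
ceil(3 / 22) = ceil(0.1364) = 1
Interference = 1 * 3 = 3
R_next = 3 + 3 = 6

6


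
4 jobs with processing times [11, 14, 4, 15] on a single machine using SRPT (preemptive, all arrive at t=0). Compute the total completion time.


Since all jobs arrive at t=0, SRPT equals SPT ordering.
SPT order: [4, 11, 14, 15]
Completion times:
  Job 1: p=4, C=4
  Job 2: p=11, C=15
  Job 3: p=14, C=29
  Job 4: p=15, C=44
Total completion time = 4 + 15 + 29 + 44 = 92

92


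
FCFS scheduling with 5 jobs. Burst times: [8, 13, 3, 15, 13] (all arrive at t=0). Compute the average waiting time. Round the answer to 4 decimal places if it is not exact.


FCFS order (as given): [8, 13, 3, 15, 13]
Waiting times:
  Job 1: wait = 0
  Job 2: wait = 8
  Job 3: wait = 21
  Job 4: wait = 24
  Job 5: wait = 39
Sum of waiting times = 92
Average waiting time = 92/5 = 18.4

18.4


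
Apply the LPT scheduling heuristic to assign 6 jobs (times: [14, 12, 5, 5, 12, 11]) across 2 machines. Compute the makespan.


Sort jobs in decreasing order (LPT): [14, 12, 12, 11, 5, 5]
Assign each job to the least loaded machine:
  Machine 1: jobs [14, 11, 5], load = 30
  Machine 2: jobs [12, 12, 5], load = 29
Makespan = max load = 30

30


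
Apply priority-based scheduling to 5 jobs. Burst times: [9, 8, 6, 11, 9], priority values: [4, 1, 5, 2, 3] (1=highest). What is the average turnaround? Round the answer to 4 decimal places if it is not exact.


Sort by priority (ascending = highest first):
Order: [(1, 8), (2, 11), (3, 9), (4, 9), (5, 6)]
Completion times:
  Priority 1, burst=8, C=8
  Priority 2, burst=11, C=19
  Priority 3, burst=9, C=28
  Priority 4, burst=9, C=37
  Priority 5, burst=6, C=43
Average turnaround = 135/5 = 27.0

27.0


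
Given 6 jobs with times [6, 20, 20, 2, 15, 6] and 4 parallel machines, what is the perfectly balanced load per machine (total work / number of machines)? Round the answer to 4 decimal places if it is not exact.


Total processing time = 6 + 20 + 20 + 2 + 15 + 6 = 69
Number of machines = 4
Ideal balanced load = 69 / 4 = 17.25

17.25


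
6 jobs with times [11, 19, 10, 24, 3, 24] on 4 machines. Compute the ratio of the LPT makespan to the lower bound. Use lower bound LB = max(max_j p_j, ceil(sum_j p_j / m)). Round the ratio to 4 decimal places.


LPT order: [24, 24, 19, 11, 10, 3]
Machine loads after assignment: [24, 24, 22, 21]
LPT makespan = 24
Lower bound = max(max_job, ceil(total/4)) = max(24, 23) = 24
Ratio = 24 / 24 = 1.0

1.0


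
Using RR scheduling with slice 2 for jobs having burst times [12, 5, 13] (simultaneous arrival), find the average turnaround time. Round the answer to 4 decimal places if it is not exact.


Time quantum = 2
Execution trace:
  J1 runs 2 units, time = 2
  J2 runs 2 units, time = 4
  J3 runs 2 units, time = 6
  J1 runs 2 units, time = 8
  J2 runs 2 units, time = 10
  J3 runs 2 units, time = 12
  J1 runs 2 units, time = 14
  J2 runs 1 units, time = 15
  J3 runs 2 units, time = 17
  J1 runs 2 units, time = 19
  J3 runs 2 units, time = 21
  J1 runs 2 units, time = 23
  J3 runs 2 units, time = 25
  J1 runs 2 units, time = 27
  J3 runs 2 units, time = 29
  J3 runs 1 units, time = 30
Finish times: [27, 15, 30]
Average turnaround = 72/3 = 24.0

24.0


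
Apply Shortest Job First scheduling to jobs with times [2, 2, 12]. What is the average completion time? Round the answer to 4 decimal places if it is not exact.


SJF order (ascending): [2, 2, 12]
Completion times:
  Job 1: burst=2, C=2
  Job 2: burst=2, C=4
  Job 3: burst=12, C=16
Average completion = 22/3 = 7.3333

7.3333


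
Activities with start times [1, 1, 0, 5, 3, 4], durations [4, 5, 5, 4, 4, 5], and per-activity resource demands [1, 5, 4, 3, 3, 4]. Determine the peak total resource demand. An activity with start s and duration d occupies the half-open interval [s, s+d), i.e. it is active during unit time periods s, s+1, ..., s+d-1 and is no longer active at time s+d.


Each activity i is active on [start_i, start_i + duration_i).
Compute total resource usage per time slot:
  t=0: active resources = [4], total = 4
  t=1: active resources = [1, 5, 4], total = 10
  t=2: active resources = [1, 5, 4], total = 10
  t=3: active resources = [1, 5, 4, 3], total = 13
  t=4: active resources = [1, 5, 4, 3, 4], total = 17
  t=5: active resources = [5, 3, 3, 4], total = 15
  t=6: active resources = [3, 3, 4], total = 10
  t=7: active resources = [3, 4], total = 7
  t=8: active resources = [3, 4], total = 7
Peak resource demand = 17

17


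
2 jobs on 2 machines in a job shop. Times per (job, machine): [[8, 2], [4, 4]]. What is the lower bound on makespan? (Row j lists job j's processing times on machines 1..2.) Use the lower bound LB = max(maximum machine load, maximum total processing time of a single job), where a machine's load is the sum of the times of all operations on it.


Machine loads:
  Machine 1: 8 + 4 = 12
  Machine 2: 2 + 4 = 6
Max machine load = 12
Job totals:
  Job 1: 10
  Job 2: 8
Max job total = 10
Lower bound = max(12, 10) = 12

12


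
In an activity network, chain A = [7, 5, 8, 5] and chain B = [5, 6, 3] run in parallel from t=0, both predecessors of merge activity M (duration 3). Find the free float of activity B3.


ES(B3) = sum of predecessors on chain B = 11
EF(B3) = ES + duration = 11 + 3 = 14
Successor of B3 is M. ES(M) = max(sum(A), sum(B)) = max(25, 14) = 25
Free float = ES(successor) - EF(current) = 25 - 14 = 11

11


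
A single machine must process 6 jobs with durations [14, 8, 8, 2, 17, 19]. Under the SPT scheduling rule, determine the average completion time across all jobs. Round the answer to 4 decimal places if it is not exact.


Sort jobs by processing time (SPT order): [2, 8, 8, 14, 17, 19]
Compute completion times sequentially:
  Job 1: processing = 2, completes at 2
  Job 2: processing = 8, completes at 10
  Job 3: processing = 8, completes at 18
  Job 4: processing = 14, completes at 32
  Job 5: processing = 17, completes at 49
  Job 6: processing = 19, completes at 68
Sum of completion times = 179
Average completion time = 179/6 = 29.8333

29.8333


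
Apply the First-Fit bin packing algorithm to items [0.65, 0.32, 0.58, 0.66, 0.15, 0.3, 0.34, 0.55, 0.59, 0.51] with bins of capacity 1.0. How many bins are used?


Place items sequentially using First-Fit:
  Item 0.65 -> new Bin 1
  Item 0.32 -> Bin 1 (now 0.97)
  Item 0.58 -> new Bin 2
  Item 0.66 -> new Bin 3
  Item 0.15 -> Bin 2 (now 0.73)
  Item 0.3 -> Bin 3 (now 0.96)
  Item 0.34 -> new Bin 4
  Item 0.55 -> Bin 4 (now 0.89)
  Item 0.59 -> new Bin 5
  Item 0.51 -> new Bin 6
Total bins used = 6

6


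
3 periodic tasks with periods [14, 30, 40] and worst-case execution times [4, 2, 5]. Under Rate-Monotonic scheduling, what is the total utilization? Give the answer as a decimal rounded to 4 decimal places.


Compute individual utilizations (exact fractions):
  Task 1: C/T = 4/14 = 2/7 (approx. 0.2857)
  Task 2: C/T = 2/30 = 1/15 (approx. 0.0667)
  Task 3: C/T = 5/40 = 1/8 (approx. 0.125)
Total utilization U = 2/7 + 1/15 + 1/8 = 401/840
Rounded to 4 decimal places: U = 0.4774
RM (Liu & Layland) bound for 3 tasks = 0.779763; compare with U = 401/840 (approx. 0.477381)
U <= bound, so schedulable by RM sufficient condition.

0.4774


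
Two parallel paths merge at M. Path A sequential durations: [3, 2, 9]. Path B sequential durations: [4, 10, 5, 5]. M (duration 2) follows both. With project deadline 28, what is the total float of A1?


Forward pass: ES(A1) = sum of predecessors on chain A = 0
EF = ES + duration = 0 + 3 = 3
Backward pass: LF(M) = deadline = 28; LS(M) = 28 - 2 = 26
LF(A1) = LS(M) - sum(successors on chain A) = 26 - 11 = 15
LS = LF - duration = 15 - 3 = 12
Total float = LS - ES = 12 - 0 = 12

12


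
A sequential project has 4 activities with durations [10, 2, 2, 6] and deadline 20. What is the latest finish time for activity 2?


LF(activity 2) = deadline - sum of successor durations
Successors: activities 3 through 4 with durations [2, 6]
Sum of successor durations = 8
LF = 20 - 8 = 12

12


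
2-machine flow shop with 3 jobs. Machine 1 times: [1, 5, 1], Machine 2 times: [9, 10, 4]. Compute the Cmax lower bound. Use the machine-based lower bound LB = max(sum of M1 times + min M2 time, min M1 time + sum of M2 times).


LB1 = sum(M1 times) + min(M2 times) = 7 + 4 = 11
LB2 = min(M1 times) + sum(M2 times) = 1 + 23 = 24
Lower bound = max(LB1, LB2) = max(11, 24) = 24

24


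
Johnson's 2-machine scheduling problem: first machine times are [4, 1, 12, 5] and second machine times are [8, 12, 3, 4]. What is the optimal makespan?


Apply Johnson's rule:
  Group 1 (a <= b): [(2, 1, 12), (1, 4, 8)]
  Group 2 (a > b): [(4, 5, 4), (3, 12, 3)]
Optimal job order: [2, 1, 4, 3]
Schedule:
  Job 2: M1 done at 1, M2 done at 13
  Job 1: M1 done at 5, M2 done at 21
  Job 4: M1 done at 10, M2 done at 25
  Job 3: M1 done at 22, M2 done at 28
Makespan = 28

28


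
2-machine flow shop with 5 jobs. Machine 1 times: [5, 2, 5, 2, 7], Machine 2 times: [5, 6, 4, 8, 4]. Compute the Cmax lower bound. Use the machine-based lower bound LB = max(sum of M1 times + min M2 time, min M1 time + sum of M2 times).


LB1 = sum(M1 times) + min(M2 times) = 21 + 4 = 25
LB2 = min(M1 times) + sum(M2 times) = 2 + 27 = 29
Lower bound = max(LB1, LB2) = max(25, 29) = 29

29


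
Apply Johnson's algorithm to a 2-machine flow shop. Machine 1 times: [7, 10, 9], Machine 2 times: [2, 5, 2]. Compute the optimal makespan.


Apply Johnson's rule:
  Group 1 (a <= b): []
  Group 2 (a > b): [(2, 10, 5), (1, 7, 2), (3, 9, 2)]
Optimal job order: [2, 1, 3]
Schedule:
  Job 2: M1 done at 10, M2 done at 15
  Job 1: M1 done at 17, M2 done at 19
  Job 3: M1 done at 26, M2 done at 28
Makespan = 28

28
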